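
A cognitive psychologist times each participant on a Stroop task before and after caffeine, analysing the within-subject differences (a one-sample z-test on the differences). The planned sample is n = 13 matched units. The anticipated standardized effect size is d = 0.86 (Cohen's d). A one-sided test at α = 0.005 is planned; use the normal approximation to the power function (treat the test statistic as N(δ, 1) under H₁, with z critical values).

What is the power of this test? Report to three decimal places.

Noncentrality parameter: λ = d·√n = 0.86 × √13 = 3.1008
Critical value for a one-sided test at α = 0.005: z_α = 2.576.
Power = P(Z > 2.576 − λ) = Φ(0.525) = 0.7002.

Power ≈ 0.700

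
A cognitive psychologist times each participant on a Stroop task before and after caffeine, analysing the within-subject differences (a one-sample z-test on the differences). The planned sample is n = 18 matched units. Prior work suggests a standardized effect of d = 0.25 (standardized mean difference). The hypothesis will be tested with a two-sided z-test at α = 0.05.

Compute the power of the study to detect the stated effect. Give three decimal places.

Noncentrality parameter: δ = d·√n = 0.25 × √18 = 1.0607
Critical value for a two-sided test at α = 0.05: z_{α/2} = 1.960.
Power = Φ(δ − 1.960) + Φ(−δ − 1.960) = Φ(-0.899) + Φ(-3.021) = 0.1842 + 0.0013 = 0.1855.

Power ≈ 0.186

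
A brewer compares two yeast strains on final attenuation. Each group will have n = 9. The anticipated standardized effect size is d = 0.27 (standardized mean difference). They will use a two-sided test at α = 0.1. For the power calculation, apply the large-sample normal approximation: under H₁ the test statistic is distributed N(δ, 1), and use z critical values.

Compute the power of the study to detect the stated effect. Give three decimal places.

Power ≈ 0.155

Noncentrality parameter: δ = d·√(n/2) = 0.27 × √(9/2) = 0.5728
Critical value for a two-sided test at α = 0.1: z_{α/2} = 1.645.
Power = Φ(δ − 1.645) + Φ(−δ − 1.645) = Φ(-1.072) + Φ(-2.218) = 0.1418 + 0.0133 = 0.1551.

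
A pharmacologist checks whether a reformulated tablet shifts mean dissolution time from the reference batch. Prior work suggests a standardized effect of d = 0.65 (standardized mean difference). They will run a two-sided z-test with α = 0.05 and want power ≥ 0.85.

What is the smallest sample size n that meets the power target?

For power 0.85 need Φ(δ − z_{0.025}) = 0.85, so δ = z_{0.025} + z_{0.15} = 1.960 + 1.036 = 2.996.
(The Φ(−δ − z_{α/2}) term is vanishingly small for δ > 0 and is dropped in the standard sample-size formula.)
δ = d·√n ⇒ n = (δ/d)² = (2.996 / 0.65)² = 21.25.
Rounding up, n = 22.

n = 22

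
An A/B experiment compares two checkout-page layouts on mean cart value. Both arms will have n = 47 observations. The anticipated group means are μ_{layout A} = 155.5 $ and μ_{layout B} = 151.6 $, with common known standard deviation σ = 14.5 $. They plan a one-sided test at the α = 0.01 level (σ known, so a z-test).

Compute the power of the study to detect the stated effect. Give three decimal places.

Power ≈ 0.153

Standardized effect: d = |μ_{layout A} − μ_{layout B}| / σ = |155.5 − 151.6| / 14.5 = 0.2690
Noncentrality parameter: δ = d·√(n/2) = 0.2690 × √(47/2) = 1.3039
One-sided α = 0.01 → critical value z_{0.01} = 2.326.
Power = Φ(δ − 2.326) = Φ(-1.022) = 0.1533.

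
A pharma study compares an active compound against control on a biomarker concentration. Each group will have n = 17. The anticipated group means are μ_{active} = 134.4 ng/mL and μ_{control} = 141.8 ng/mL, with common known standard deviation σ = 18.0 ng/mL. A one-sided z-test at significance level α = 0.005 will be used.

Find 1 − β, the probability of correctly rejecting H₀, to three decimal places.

Power ≈ 0.084

Standardized effect: d = |μ_{active} − μ_{control}| / σ = |134.4 − 141.8| / 18.0 = 0.4111
Noncentrality parameter: λ = d·√(n/2) = 0.4111 × √(17/2) = 1.1986
Critical value for a one-sided test at α = 0.005: z_α = 2.576.
Power = Φ(λ − 2.576) = Φ(-1.377) = 0.0842.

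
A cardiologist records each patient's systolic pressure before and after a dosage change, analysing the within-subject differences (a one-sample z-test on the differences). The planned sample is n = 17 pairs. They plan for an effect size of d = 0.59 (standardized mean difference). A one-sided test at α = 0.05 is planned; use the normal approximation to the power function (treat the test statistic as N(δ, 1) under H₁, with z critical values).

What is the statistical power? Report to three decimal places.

Power ≈ 0.785

Noncentrality parameter: δ = d·√n = 0.59 × √17 = 2.4326
One-sided α = 0.05 → critical value z_{0.05} = 1.645.
Power = Φ(δ − 1.645) = Φ(0.788) = 0.7846.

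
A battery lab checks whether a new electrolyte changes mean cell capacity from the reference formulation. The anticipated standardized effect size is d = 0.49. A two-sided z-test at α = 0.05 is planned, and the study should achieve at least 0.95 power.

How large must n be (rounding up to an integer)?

n = 55

For power 0.95 need Φ(δ − z_{0.025}) = 0.95, so δ = z_{0.025} + z_{0.05} = 1.960 + 1.645 = 3.605.
(Ignoring the negligible lower-tail rejection probability gives the usual closed-form inversion.)
δ = d·√n ⇒ n = (δ/d)² = (3.605 / 0.49)² = 54.12.
Round up to the next whole unit.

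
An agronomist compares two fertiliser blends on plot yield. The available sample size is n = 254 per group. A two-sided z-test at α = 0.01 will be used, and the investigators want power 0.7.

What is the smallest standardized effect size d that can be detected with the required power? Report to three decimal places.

d ≈ 0.275

Required noncentrality: δ = z_{0.005} + z_{0.30} = 2.576 + 0.524 = 3.100.
(Lower-tail contribution to power is negligible for δ > 0.)
δ = d·√(n/2) ⇒ d = δ/√(n/2) = 3.100/√(254/2) = 0.2751.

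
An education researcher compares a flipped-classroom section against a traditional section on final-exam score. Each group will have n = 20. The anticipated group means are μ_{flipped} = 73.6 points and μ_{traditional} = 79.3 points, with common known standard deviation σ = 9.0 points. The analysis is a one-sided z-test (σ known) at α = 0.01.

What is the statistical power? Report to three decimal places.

Power ≈ 0.373

Standardized effect: d = |μ_{flipped} − μ_{traditional}| / σ = |73.6 − 79.3| / 9.0 = 0.6333
Noncentrality parameter: δ = d·√(n/2) = 0.6333 × √(20/2) = 2.0028
Critical value for a one-sided test at α = 0.01: z_α = 2.326.
Power = Φ(δ − 2.326) = Φ(-0.324) = 0.3731.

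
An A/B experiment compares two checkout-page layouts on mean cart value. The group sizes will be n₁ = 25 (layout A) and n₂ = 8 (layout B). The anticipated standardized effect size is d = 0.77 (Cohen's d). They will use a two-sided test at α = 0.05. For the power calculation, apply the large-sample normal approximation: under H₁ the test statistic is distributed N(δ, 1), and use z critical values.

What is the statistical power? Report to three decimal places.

Power ≈ 0.474

Noncentrality parameter: λ = d / √(1/n₁ + 1/n₂) = 0.77 / √(1/25 + 1/8) = 1.8956
Critical value for a two-sided test at α = 0.05: z_{α/2} = 1.960.
Power = Φ(λ − 1.960) + Φ(−λ − 1.960) = Φ(-0.064) + Φ(-3.856) = 0.4743 + 0.0001 = 0.4744.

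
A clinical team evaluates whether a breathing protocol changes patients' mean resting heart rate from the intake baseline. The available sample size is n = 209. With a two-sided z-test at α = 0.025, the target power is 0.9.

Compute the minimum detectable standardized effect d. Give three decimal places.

d ≈ 0.244

Need Φ(δ − 2.241) = 0.9, so δ = 2.241 + 1.282 = 3.523.
(The second rejection-region term Φ(−δ − z_{α/2}) is negligible and dropped.)
δ = d·√n ⇒ d = δ/√n = 3.523/√209 = 0.2437.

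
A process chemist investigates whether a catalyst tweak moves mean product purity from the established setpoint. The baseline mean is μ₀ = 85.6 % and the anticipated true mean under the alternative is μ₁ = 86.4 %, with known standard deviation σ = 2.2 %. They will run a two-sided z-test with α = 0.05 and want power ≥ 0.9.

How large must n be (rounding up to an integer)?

n = 80

Standardized effect: d = |μ₁ − μ₀| / σ = |86.4 − 85.6| / 2.2 = 0.3636
For power 0.9 need Φ(δ − z_{0.025}) = 0.9, so δ = z_{0.025} + z_{0.10} = 1.960 + 1.282 = 3.242.
(For δ > 0 the lower-tail rejection region contributes negligibly to power, so the one-term inversion is standard.)
δ = d·√n ⇒ n = (δ/d)² = (3.242 / 0.3636)² = 79.46.
Round up to the next whole unit.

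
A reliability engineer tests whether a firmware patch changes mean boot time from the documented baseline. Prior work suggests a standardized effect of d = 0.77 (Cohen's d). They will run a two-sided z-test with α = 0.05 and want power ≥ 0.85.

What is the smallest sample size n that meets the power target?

For power 0.85 need Φ(δ − z_{0.025}) = 0.85, so δ = z_{0.025} + z_{0.15} = 1.960 + 1.036 = 2.996.
(The Φ(−δ − z_{α/2}) term is vanishingly small for δ > 0 and is dropped in the standard sample-size formula.)
δ = d·√n ⇒ n = (δ/d)² = (2.996 / 0.77)² = 15.14.
Round up to the next whole unit.

n = 16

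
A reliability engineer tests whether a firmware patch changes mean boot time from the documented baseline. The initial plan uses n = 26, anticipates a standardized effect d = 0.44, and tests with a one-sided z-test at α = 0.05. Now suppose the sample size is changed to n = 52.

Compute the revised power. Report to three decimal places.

With n = 52: δ = d·√n = 0.44 × √52 = 3.1729. Critical value z_{0.05} = 1.645.
Revised power = Φ(δ − 1.645) = Φ(1.528) = 0.9367.

Power ≈ 0.937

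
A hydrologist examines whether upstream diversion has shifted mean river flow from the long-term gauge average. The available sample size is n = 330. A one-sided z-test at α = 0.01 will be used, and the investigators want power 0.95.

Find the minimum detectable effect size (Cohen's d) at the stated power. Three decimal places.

Required noncentrality: δ = z_{0.01} + z_{0.05} = 2.326 + 1.645 = 3.971.
δ = d·√n ⇒ d = δ/√n = 3.971/√330 = 0.2186.

d ≈ 0.219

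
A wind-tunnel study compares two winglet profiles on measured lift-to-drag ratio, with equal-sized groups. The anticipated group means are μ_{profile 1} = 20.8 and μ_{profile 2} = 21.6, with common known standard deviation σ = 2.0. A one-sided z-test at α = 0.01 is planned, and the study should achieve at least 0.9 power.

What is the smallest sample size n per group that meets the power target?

n = 163 per group

Standardized effect: d = |μ_{profile 1} − μ_{profile 2}| / σ = |20.8 − 21.6| / 2.0 = 0.4000
Set Φ(δ − 2.326) = 0.9; then δ − 2.326 = Φ⁻¹(0.9) = 1.282, giving δ = 3.608.
δ = d·√(n/2) ⇒ n = 2(δ/d)² = 2 × (3.608 / 0.4000)² = 162.71.
Round up to the next whole unit.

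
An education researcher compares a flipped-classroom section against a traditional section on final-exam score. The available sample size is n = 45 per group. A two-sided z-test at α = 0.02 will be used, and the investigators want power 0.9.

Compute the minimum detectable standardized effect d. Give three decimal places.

Required noncentrality: δ = z_{0.01} + z_{0.10} = 2.326 + 1.282 = 3.608.
(The second rejection-region term Φ(−δ − z_{α/2}) is negligible and dropped.)
δ = d·√(n/2) ⇒ d = δ/√(n/2) = 3.608/√(45/2) = 0.7606.

d ≈ 0.761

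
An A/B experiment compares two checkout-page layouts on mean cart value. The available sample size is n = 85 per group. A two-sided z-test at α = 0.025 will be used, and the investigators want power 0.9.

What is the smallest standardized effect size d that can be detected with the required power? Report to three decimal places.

d ≈ 0.540

Required noncentrality: δ = z_{0.0125} + z_{0.10} = 2.241 + 1.282 = 3.523.
(Lower-tail contribution to power is negligible for δ > 0.)
δ = d·√(n/2) ⇒ d = δ/√(n/2) = 3.523/√(85/2) = 0.5404.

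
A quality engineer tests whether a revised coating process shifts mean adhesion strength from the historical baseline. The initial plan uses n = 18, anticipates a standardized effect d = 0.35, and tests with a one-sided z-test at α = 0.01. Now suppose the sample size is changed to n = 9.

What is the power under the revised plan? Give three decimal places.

With n = 9: δ = d·√n = 0.35 × √9 = 1.0500. Critical value z_{0.01} = 2.326.
Revised power = P(Z > 2.326 − δ) = Φ(-1.276) = 0.1009.

Power ≈ 0.101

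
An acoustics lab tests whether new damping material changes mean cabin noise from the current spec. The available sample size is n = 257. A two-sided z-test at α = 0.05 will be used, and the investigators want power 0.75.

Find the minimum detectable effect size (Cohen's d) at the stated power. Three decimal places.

d ≈ 0.164

Required noncentrality: δ = z_{0.025} + z_{0.25} = 1.960 + 0.674 = 2.634.
(The second rejection-region term Φ(−δ − z_{α/2}) is negligible and dropped.)
δ = d·√n ⇒ d = δ/√n = 2.634/√257 = 0.1643.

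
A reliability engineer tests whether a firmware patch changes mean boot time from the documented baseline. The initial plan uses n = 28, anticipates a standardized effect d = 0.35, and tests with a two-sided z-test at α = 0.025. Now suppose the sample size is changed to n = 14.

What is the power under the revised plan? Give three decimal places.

With n = 14: δ = d·√n = 0.35 × √14 = 1.3096. Critical value z_{0.0125} = 2.241.
Revised power = Φ(δ − 2.241) + Φ(−δ − 2.241) = Φ(-0.932) + Φ(-3.551) = 0.1757 + 0.0002 = 0.1759.

Power ≈ 0.176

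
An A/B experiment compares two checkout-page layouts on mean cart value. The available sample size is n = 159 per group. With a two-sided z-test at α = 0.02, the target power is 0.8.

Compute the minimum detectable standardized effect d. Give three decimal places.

Required noncentrality: δ = z_{0.01} + z_{0.20} = 2.326 + 0.842 = 3.168.
(The second rejection-region term Φ(−δ − z_{α/2}) is negligible and dropped.)
δ = d·√(n/2) ⇒ d = δ/√(n/2) = 3.168/√(159/2) = 0.3553.

d ≈ 0.355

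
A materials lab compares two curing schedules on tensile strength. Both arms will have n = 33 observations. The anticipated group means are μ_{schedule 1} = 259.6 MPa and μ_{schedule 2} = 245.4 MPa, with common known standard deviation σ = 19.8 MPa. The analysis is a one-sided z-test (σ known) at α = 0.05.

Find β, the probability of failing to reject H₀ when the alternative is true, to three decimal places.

β ≈ 0.102

Standardized effect: d = |μ_{schedule 1} − μ_{schedule 2}| / σ = |259.6 − 245.4| / 19.8 = 0.7172
Noncentrality parameter: δ = d·√(n/2) = 0.7172 × √(33/2) = 2.9132
One-sided α = 0.05 → critical value z_{0.05} = 1.645.
Power = Φ(δ − 1.645) = Φ(1.268) = 0.8977.
Type II error: β = 1 − power = 1 − 0.8977 = 0.1023.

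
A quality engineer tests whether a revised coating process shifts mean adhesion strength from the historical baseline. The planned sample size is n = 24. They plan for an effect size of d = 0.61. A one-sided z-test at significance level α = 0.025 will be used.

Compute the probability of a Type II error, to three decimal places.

Noncentrality parameter: δ = d·√n = 0.61 × √24 = 2.9884
One-sided α = 0.025 → critical value z_{0.025} = 1.960.
Power = Φ(δ − 1.960) = Φ(1.028) = 0.8481.
Type II error: β = 1 − power = 1 − 0.8481 = 0.1519.

β ≈ 0.152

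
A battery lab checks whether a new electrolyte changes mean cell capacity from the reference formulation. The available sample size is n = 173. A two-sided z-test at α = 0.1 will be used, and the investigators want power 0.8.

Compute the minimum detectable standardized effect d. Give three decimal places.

d ≈ 0.189

Required noncentrality: δ = z_{0.05} + z_{0.20} = 1.645 + 0.842 = 2.486.
(The second rejection-region term Φ(−δ − z_{α/2}) is negligible and dropped.)
δ = d·√n ⇒ d = δ/√n = 2.486/√173 = 0.1890.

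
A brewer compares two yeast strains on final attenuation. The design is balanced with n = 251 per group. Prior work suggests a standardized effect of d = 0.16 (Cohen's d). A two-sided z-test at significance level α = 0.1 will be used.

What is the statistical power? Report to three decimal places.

Power ≈ 0.559

Noncentrality parameter: δ = d·√(n/2) = 0.16 × √(251/2) = 1.7924
Two-sided α = 0.1 → critical value z_{0.05} = 1.645.
Power = Φ(δ − 1.645) + Φ(−δ − 1.645) = Φ(0.148) + Φ(-3.437) = 0.5587 + 0.0003 = 0.5590.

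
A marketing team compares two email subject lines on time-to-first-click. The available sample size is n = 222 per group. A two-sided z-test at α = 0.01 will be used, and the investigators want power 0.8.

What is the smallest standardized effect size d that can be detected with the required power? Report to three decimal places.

d ≈ 0.324

Need Φ(δ − 2.576) = 0.8, so δ = 2.576 + 0.842 = 3.417.
(Lower-tail contribution to power is negligible for δ > 0.)
δ = d·√(n/2) ⇒ d = δ/√(n/2) = 3.417/√(222/2) = 0.3244.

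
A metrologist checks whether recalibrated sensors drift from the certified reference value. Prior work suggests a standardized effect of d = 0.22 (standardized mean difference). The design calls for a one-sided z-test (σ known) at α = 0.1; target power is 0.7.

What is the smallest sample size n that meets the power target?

For power 0.7 need Φ(δ − z_{0.1}) = 0.7, so δ = z_{0.1} + z_{0.30} = 1.282 + 0.524 = 1.806.
δ = d·√n ⇒ n = (δ/d)² = (1.806 / 0.22)² = 67.39.
Round up to the next whole unit.

n = 68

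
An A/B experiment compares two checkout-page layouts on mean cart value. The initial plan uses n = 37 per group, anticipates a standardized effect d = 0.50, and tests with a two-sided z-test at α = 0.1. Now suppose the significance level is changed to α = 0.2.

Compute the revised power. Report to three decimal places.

δ = d·√(n/2) = 0.50 × √(37/2) = 2.1506 (unchanged). New critical value: z_{0.1} = 1.282.
Revised power = Φ(δ − 1.282) + Φ(−δ − 1.282) = Φ(0.869) + Φ(-3.432) = 0.8076 + 0.0003 = 0.8079.

Power ≈ 0.808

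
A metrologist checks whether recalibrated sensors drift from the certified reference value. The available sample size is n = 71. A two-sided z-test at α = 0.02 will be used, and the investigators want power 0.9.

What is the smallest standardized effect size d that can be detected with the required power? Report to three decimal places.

d ≈ 0.428

Need Φ(δ − 2.326) = 0.9, so δ = 2.326 + 1.282 = 3.608.
(Lower-tail contribution to power is negligible for δ > 0.)
δ = d·√n ⇒ d = δ/√n = 3.608/√71 = 0.4282.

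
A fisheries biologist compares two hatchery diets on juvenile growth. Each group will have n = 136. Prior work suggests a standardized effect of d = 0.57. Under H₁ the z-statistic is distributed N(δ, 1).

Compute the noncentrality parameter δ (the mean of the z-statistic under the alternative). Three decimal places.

δ ≈ 4.700

The noncentrality parameter scales effect size by the design's sample-size factor: δ = d·√(n/2) = 0.57 × √(136/2) = 4.7003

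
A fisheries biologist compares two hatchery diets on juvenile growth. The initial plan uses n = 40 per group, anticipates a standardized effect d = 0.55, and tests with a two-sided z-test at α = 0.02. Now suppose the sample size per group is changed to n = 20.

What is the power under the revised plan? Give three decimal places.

Power ≈ 0.279

With n = 20 per group: δ = d·√(n/2) = 0.55 × √(20/2) = 1.7393. Critical value z_{0.01} = 2.326.
Revised power = Φ(δ − 2.326) + Φ(−δ − 2.326) = Φ(-0.587) + Φ(-4.066) = 0.2786 + 0.0000 = 0.2786.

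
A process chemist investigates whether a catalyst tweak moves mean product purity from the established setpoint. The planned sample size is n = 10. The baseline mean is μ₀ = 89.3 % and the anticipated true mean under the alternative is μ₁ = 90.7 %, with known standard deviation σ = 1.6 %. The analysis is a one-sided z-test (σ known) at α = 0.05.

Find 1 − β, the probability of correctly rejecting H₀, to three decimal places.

Power ≈ 0.869

Standardized effect: d = |μ₁ − μ₀| / σ = |90.7 − 89.3| / 1.6 = 0.8750
Noncentrality parameter: δ = d·√n = 0.8750 × √10 = 2.7670
Critical value for a one-sided test at α = 0.05: z_α = 1.645.
Power = Φ(δ − 1.645) = Φ(1.122) = 0.8691.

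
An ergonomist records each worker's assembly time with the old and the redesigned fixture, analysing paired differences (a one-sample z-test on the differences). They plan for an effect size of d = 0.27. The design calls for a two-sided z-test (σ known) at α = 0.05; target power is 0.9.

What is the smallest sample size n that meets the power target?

Set Φ(δ − 1.960) = 0.9; then δ − 1.960 = Φ⁻¹(0.9) = 1.282, giving δ = 3.242.
(For δ > 0 the lower-tail rejection region contributes negligibly to power, so the one-term inversion is standard.)
δ = d·√n ⇒ n = (δ/d)² = (3.242 / 0.27)² = 144.13.
Round up to the next whole unit.

n = 145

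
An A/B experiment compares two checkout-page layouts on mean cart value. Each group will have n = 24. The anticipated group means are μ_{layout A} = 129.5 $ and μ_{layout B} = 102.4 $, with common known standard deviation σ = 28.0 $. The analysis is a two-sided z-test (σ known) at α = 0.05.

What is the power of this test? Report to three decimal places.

Standardized effect: d = |μ_{layout A} − μ_{layout B}| / σ = |129.5 − 102.4| / 28.0 = 0.9679
Noncentrality parameter: δ = d·√(n/2) = 0.9679 × √(24/2) = 3.3528
Critical value for a two-sided test at α = 0.05: z_{α/2} = 1.960.
Power = Φ(δ − 1.960) + Φ(−δ − 1.960) = Φ(1.393) + Φ(-5.313) = 0.9182 + 0.0000 = 0.9182.

Power ≈ 0.918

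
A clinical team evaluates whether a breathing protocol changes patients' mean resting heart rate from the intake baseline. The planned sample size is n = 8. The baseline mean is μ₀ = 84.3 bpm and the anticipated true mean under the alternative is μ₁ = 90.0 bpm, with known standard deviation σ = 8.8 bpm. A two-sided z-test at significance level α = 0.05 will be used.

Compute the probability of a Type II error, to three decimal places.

β ≈ 0.551

Standardized effect: d = |μ₁ − μ₀| / σ = |90.0 − 84.3| / 8.8 = 0.6477
Noncentrality parameter: δ = d·√n = 0.6477 × √8 = 1.8320
Critical value for a two-sided test at α = 0.05: z_{α/2} = 1.960.
Power = Φ(δ − 1.960) + Φ(−δ − 1.960) = Φ(-0.128) + Φ(-3.792) = 0.4491 + 0.0001 = 0.4492.
Type II error: β = 1 − power = 1 − 0.4492 = 0.5508.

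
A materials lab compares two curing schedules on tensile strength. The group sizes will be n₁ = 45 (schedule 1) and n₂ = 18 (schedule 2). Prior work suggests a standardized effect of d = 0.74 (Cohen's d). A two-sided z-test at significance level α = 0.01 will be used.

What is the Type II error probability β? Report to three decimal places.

Noncentrality parameter: δ = d / √(1/n₁ + 1/n₂) = 0.74 / √(1/45 + 1/18) = 2.6534
Two-sided α = 0.01 → critical value z_{0.005} = 2.576.
Power = Φ(δ − 2.576) + Φ(−δ − 2.576) = Φ(0.078) + Φ(-5.229) = 0.5309 + 0.0000 = 0.5309.
Type II error: β = 1 − power = 1 − 0.5309 = 0.4691.

β ≈ 0.469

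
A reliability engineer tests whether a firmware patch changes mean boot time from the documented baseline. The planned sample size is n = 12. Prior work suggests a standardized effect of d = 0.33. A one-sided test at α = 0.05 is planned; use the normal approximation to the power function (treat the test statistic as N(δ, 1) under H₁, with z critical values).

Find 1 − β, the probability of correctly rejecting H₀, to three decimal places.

Power ≈ 0.308

Noncentrality parameter: δ = d·√n = 0.33 × √12 = 1.1432
One-sided α = 0.05 → critical value z_{0.05} = 1.645.
Power = Φ(δ − 1.645) = Φ(-0.502) = 0.3079.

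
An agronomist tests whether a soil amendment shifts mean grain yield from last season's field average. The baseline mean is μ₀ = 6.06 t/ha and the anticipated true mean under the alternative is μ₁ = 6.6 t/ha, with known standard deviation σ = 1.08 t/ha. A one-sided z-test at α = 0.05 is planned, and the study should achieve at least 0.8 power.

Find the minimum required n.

n = 25

Standardized effect: d = |μ₁ − μ₀| / σ = |6.6 − 6.06| / 1.08 = 0.5000
For power 0.8 need Φ(δ − z_{0.05}) = 0.8, so δ = z_{0.05} + z_{0.20} = 1.645 + 0.842 = 2.486.
δ = d·√n ⇒ n = (δ/d)² = (2.486 / 0.5000)² = 24.73.
Rounding up, n = 25.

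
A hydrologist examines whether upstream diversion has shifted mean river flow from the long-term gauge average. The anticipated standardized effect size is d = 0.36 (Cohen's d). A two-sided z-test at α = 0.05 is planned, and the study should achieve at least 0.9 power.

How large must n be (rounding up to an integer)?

Set Φ(δ − 1.960) = 0.9; then δ − 1.960 = Φ⁻¹(0.9) = 1.282, giving δ = 3.242.
(The Φ(−δ − z_{α/2}) term is vanishingly small for δ > 0 and is dropped in the standard sample-size formula.)
δ = d·√n ⇒ n = (δ/d)² = (3.242 / 0.36)² = 81.08.
Round up to the next whole unit.

n = 82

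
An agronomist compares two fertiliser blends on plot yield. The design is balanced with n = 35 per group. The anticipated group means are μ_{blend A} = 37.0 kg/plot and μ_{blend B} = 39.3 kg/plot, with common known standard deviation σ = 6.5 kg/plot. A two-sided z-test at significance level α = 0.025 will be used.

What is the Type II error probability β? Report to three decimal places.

β ≈ 0.777

Standardized effect: d = |μ_{blend A} − μ_{blend B}| / σ = |37.0 − 39.3| / 6.5 = 0.3538
Noncentrality parameter: δ = d·√(n/2) = 0.3538 × √(35/2) = 1.4802
Two-sided α = 0.025 → critical value z_{0.0125} = 2.241.
Power = Φ(δ − 2.241) + Φ(−δ − 2.241) = Φ(-0.761) + Φ(-3.722) = 0.2233 + 0.0001 = 0.2234.
Type II error: β = 1 − power = 1 − 0.2234 = 0.7766.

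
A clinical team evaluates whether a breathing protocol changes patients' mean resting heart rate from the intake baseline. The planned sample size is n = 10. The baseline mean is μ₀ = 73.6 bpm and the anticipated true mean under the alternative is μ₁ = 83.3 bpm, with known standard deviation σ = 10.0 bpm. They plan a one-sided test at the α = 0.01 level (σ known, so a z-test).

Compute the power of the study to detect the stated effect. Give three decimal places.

Standardized effect: d = |μ₁ − μ₀| / σ = |83.3 − 73.6| / 10.0 = 0.9700
Noncentrality parameter: λ = d·√n = 0.9700 × √10 = 3.0674
One-sided α = 0.01 → critical value z_{0.01} = 2.326.
Power = P(Z > 2.326 − λ) = Φ(0.741) = 0.7707.

Power ≈ 0.771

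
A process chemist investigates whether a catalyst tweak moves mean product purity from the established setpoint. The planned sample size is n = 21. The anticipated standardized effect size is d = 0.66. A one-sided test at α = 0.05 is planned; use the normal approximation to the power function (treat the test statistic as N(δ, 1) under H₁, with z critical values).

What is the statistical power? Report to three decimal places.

Power ≈ 0.916

Noncentrality parameter: δ = d·√n = 0.66 × √21 = 3.0245
One-sided α = 0.05 → critical value z_{0.05} = 1.645.
Power = P(Z > 1.645 − δ) = Φ(1.380) = 0.9162.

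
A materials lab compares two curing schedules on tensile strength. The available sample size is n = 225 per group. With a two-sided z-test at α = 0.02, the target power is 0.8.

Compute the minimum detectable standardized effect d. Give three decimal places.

d ≈ 0.299

Required noncentrality: δ = z_{0.01} + z_{0.20} = 2.326 + 0.842 = 3.168.
(The second rejection-region term Φ(−δ − z_{α/2}) is negligible and dropped.)
δ = d·√(n/2) ⇒ d = δ/√(n/2) = 3.168/√(225/2) = 0.2987.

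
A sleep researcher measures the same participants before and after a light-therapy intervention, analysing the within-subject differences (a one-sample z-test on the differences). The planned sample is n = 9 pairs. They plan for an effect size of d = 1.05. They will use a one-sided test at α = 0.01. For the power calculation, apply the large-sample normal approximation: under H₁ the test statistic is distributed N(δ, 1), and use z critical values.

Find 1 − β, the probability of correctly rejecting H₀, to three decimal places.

Noncentrality parameter: δ = d·√n = 1.05 × √9 = 3.1500
Critical value for a one-sided test at α = 0.01: z_α = 2.326.
Power = P(Z > 2.326 − δ) = Φ(0.824) = 0.7949.

Power ≈ 0.795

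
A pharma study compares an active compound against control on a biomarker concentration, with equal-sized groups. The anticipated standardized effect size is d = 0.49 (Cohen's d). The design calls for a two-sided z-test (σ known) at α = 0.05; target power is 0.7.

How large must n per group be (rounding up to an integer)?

Set Φ(δ − 1.960) = 0.7; then δ − 1.960 = Φ⁻¹(0.7) = 0.524, giving δ = 2.484.
(The Φ(−δ − z_{α/2}) term is vanishingly small for δ > 0 and is dropped in the standard sample-size formula.)
δ = d·√(n/2) ⇒ n = 2(δ/d)² = 2 × (2.484 / 0.49)² = 51.41.
Rounding up, n = 52 per group.

n = 52 per group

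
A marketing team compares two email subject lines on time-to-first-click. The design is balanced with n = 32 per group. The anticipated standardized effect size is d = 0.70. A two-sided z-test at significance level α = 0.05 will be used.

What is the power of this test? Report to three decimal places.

Power ≈ 0.800

Noncentrality parameter: λ = d·√(n/2) = 0.70 × √(32/2) = 2.8000
Critical value for a two-sided test at α = 0.05: z_{α/2} = 1.960.
Power = Φ(λ − 1.960) + Φ(−λ − 1.960) = Φ(0.840) + Φ(-4.760) = 0.7996 + 0.0000 = 0.7996.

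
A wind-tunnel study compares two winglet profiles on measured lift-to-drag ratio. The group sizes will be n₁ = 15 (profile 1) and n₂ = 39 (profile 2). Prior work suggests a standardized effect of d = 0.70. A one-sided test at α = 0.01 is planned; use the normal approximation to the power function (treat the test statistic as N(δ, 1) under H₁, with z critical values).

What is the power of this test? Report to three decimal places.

Power ≈ 0.491

Noncentrality parameter: δ = d / √(1/n₁ + 1/n₂) = 0.70 / √(1/15 + 1/39) = 2.3040
Critical value for a one-sided test at α = 0.01: z_α = 2.326.
Power = P(Z > 2.326 − δ) = Φ(-0.022) = 0.4911.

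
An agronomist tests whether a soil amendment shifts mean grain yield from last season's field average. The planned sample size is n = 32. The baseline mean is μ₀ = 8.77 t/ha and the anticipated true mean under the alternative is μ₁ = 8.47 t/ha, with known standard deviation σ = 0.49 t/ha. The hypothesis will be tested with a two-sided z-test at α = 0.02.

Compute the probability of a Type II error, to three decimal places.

Standardized effect: d = |μ₁ − μ₀| / σ = |8.47 − 8.77| / 0.49 = 0.6122
Noncentrality parameter: δ = d·√n = 0.6122 × √32 = 3.4634
Two-sided α = 0.02 → critical value z_{0.01} = 2.326.
Power = Φ(δ − 2.326) + Φ(−δ − 2.326) = Φ(1.137) + Φ(-5.790) = 0.8722 + 0.0000 = 0.8722.
Type II error: β = 1 − power = 1 − 0.8722 = 0.1278.

β ≈ 0.128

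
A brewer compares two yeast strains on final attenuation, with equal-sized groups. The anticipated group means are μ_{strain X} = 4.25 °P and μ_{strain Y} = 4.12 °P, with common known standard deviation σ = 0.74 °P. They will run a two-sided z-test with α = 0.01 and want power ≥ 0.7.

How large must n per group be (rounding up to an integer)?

Standardized effect: d = |μ_{strain X} − μ_{strain Y}| / σ = |4.25 − 4.12| / 0.74 = 0.1757
For power 0.7 need Φ(δ − z_{0.005}) = 0.7, so δ = z_{0.005} + z_{0.30} = 2.576 + 0.524 = 3.100.
(The Φ(−δ − z_{α/2}) term is vanishingly small for δ > 0 and is dropped in the standard sample-size formula.)
δ = d·√(n/2) ⇒ n = 2(δ/d)² = 2 × (3.100 / 0.1757)² = 622.87.
Rounding up, n = 623 per group.

n = 623 per group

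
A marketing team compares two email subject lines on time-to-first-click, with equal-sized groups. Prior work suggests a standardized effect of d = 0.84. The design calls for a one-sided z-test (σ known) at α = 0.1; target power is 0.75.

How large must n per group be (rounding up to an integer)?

For power 0.75 need Φ(δ − z_{0.1}) = 0.75, so δ = z_{0.1} + z_{0.25} = 1.282 + 0.674 = 1.956.
δ = d·√(n/2) ⇒ n = 2(δ/d)² = 2 × (1.956 / 0.84)² = 10.84.
Rounding up, n = 11 per group.

n = 11 per group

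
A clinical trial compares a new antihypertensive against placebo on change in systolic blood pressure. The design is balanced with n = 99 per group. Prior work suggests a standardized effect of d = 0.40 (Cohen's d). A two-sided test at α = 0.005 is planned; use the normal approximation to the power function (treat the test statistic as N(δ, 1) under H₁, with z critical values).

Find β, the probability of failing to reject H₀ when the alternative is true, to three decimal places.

β ≈ 0.497

Noncentrality parameter: λ = d·√(n/2) = 0.40 × √(99/2) = 2.8142
Critical value for a two-sided test at α = 0.005: z_{α/2} = 2.807.
Power = Φ(λ − 2.807) + Φ(−λ − 2.807) = Φ(0.007) + Φ(-5.621) = 0.5029 + 0.0000 = 0.5029.
Type II error: β = 1 − power = 1 − 0.5029 = 0.4971.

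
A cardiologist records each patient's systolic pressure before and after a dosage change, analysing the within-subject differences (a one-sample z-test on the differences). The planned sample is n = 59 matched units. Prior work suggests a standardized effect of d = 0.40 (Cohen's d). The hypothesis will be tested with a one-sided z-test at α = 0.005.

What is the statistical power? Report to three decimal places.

Power ≈ 0.690

Noncentrality parameter: δ = d·√n = 0.40 × √59 = 3.0725
Critical value for a one-sided test at α = 0.005: z_α = 2.576.
Power = Φ(δ − 2.576) = Φ(0.497) = 0.6903.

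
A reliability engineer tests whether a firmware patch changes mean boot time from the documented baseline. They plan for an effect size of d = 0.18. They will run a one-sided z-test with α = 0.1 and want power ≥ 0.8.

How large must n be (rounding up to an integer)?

n = 140

For power 0.8 need Φ(δ − z_{0.1}) = 0.8, so δ = z_{0.1} + z_{0.20} = 1.282 + 0.842 = 2.123.
δ = d·√n ⇒ n = (δ/d)² = (2.123 / 0.18)² = 139.13.
Rounding up, n = 140.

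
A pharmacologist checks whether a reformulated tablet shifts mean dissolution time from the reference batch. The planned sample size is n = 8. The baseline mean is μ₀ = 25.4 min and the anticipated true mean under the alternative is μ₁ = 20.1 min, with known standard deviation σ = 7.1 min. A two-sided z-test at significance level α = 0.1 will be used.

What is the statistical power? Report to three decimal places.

Standardized effect: d = |μ₁ − μ₀| / σ = |20.1 − 25.4| / 7.1 = 0.7465
Noncentrality parameter: δ = d·√n = 0.7465 × √8 = 2.1114
Critical value for a two-sided test at α = 0.1: z_{α/2} = 1.645.
Power = Φ(δ − 1.645) + Φ(−δ − 1.645) = Φ(0.467) + Φ(-3.756) = 0.6796 + 0.0001 = 0.6797.

Power ≈ 0.680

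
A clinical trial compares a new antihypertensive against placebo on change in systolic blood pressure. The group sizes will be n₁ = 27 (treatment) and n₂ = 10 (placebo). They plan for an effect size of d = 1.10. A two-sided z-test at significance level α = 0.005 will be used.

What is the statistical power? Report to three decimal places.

Noncentrality parameter: δ = d / √(1/n₁ + 1/n₂) = 1.10 / √(1/27 + 1/10) = 2.9715
Critical value for a two-sided test at α = 0.005: z_{α/2} = 2.807.
Power = Φ(δ − 2.807) + Φ(−δ − 2.807) = Φ(0.164) + Φ(-5.779) = 0.5653 + 0.0000 = 0.5653.

Power ≈ 0.565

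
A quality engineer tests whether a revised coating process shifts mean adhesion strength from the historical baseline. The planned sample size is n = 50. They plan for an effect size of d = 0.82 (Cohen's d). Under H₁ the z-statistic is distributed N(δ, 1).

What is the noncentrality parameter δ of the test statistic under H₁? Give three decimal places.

δ = d·√n = 0.82 × √50 = 5.7983

δ ≈ 5.798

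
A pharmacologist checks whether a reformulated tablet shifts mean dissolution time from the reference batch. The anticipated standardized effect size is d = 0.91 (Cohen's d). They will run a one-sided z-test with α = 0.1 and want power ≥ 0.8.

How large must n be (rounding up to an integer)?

n = 6

Set Φ(δ − 1.282) = 0.8; then δ − 1.282 = Φ⁻¹(0.8) = 0.842, giving δ = 2.123.
δ = d·√n ⇒ n = (δ/d)² = (2.123 / 0.91)² = 5.44.
Round up to the next whole unit.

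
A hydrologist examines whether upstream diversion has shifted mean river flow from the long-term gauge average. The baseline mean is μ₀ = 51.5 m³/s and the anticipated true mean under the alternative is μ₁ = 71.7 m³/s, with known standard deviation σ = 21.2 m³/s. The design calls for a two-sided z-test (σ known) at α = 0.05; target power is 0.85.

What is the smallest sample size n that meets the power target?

n = 10

Standardized effect: d = |μ₁ − μ₀| / σ = |71.7 − 51.5| / 21.2 = 0.9528
Set Φ(δ − 1.960) = 0.85; then δ − 1.960 = Φ⁻¹(0.85) = 1.036, giving δ = 2.996.
(Ignoring the negligible lower-tail rejection probability gives the usual closed-form inversion.)
δ = d·√n ⇒ n = (δ/d)² = (2.996 / 0.9528)² = 9.89.
Rounding up, n = 10.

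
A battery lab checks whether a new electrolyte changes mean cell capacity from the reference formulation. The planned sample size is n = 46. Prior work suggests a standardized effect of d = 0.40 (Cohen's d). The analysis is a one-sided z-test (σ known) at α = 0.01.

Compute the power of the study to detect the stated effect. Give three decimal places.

Noncentrality parameter: δ = d·√n = 0.40 × √46 = 2.7129
Critical value for a one-sided test at α = 0.01: z_α = 2.326.
Power = Φ(δ − 2.326) = Φ(0.387) = 0.6505.

Power ≈ 0.650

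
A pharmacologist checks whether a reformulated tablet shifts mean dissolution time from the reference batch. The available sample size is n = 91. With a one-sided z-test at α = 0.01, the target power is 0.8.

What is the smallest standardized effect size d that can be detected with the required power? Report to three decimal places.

d ≈ 0.332

Required noncentrality: δ = z_{0.01} + z_{0.20} = 2.326 + 0.842 = 3.168.
δ = d·√n ⇒ d = δ/√n = 3.168/√91 = 0.3321.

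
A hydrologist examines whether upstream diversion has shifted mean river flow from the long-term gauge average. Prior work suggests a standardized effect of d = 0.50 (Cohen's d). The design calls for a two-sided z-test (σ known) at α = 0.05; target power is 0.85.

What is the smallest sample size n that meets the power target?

For power 0.85 need Φ(δ − z_{0.025}) = 0.85, so δ = z_{0.025} + z_{0.15} = 1.960 + 1.036 = 2.996.
(For δ > 0 the lower-tail rejection region contributes negligibly to power, so the one-term inversion is standard.)
δ = d·√n ⇒ n = (δ/d)² = (2.996 / 0.50)² = 35.91.
Round up to the next whole unit.

n = 36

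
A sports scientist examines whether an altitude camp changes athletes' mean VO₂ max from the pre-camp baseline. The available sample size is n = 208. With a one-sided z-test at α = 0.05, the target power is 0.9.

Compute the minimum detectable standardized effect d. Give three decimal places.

d ≈ 0.203

Need Φ(δ − 1.645) = 0.9, so δ = 1.645 + 1.282 = 2.926.
δ = d·√n ⇒ d = δ/√n = 2.926/√208 = 0.2029.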